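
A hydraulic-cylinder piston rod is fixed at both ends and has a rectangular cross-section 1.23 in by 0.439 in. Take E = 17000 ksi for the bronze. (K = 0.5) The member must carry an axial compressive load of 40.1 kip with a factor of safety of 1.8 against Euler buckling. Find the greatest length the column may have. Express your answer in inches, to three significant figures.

Buckling occurs about the weak axis: I_min = h·b³/12 with b = 0.439 in (the shorter side).
I_min = 1.23×0.439³/12 = 8.672×10^-3 in⁴
Required critical load P_cr = n·P = 1.8 × 40.1 = 72.18 kip = 7.218×10^4 lb
From P_cr = π²EI/(K·L)²:  L = (1/K)·√(π²EI/P_cr) = (1/0.5)·√(π²×1.70×10^7×8.672×10^-3/7.218×10^4)
L = 8.98 in

L_max ≈ 8.98 in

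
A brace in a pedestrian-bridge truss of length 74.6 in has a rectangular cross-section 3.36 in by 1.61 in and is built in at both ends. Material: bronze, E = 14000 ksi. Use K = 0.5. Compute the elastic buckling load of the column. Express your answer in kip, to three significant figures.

Buckling occurs about the weak axis: I_min = h·b³/12 with b = 1.61 in (the shorter side).
I_min = 3.36×1.61³/12 = 1.169 in⁴
Effective length L_e = K·L = 0.5 × 74.6 = 37.30 in
P_cr = π²EI / L_e² = π² × 14000×10³ × 1.169 / 37.30² = 1.161×10^5 lb

P_cr ≈ 116 kip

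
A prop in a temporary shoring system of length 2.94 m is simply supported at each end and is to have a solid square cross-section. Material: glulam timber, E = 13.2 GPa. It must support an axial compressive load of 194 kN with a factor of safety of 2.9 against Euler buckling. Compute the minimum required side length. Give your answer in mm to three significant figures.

Required P_cr = n·P = 2.9 × 194 = 562.6 kN
L_e = K·L = 1 × 2.94 = 2.940 m
Required I = P_cr·L_e²/(π²E) = 5.626×10^5 × 2.940² / (π² × 1.32×10^10) = 3.733×10^-5 m⁴
I_req = 3.733×10^7 mm⁴
Solid square: I = a⁴/12  ⇒  a = (12I)^(1/4) = (12×3.733×10^7)^(1/4) = 145 mm

a ≈ 145 mm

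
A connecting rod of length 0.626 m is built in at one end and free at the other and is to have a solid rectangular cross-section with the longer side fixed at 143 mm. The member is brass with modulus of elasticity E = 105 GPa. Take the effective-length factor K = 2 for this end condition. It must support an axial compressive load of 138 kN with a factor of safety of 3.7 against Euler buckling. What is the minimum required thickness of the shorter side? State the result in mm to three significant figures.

b ≈ 40.2 mm

Required P_cr = n·P = 3.7 × 138 = 510.6 kN
L_e = K·L = 2 × 0.626 = 1.252 m
Required I = P_cr·L_e²/(π²E) = 5.106×10^5 × 1.252² / (π² × 1.05×10^11) = 7.723×10^-7 m⁴
I_req = 7.723×10^5 mm⁴
Rectangle, weak axis: I_min = h·b³/12 with h = 143 mm fixed  ⇒  b = (12I/h)^(1/3) = 40.2 mm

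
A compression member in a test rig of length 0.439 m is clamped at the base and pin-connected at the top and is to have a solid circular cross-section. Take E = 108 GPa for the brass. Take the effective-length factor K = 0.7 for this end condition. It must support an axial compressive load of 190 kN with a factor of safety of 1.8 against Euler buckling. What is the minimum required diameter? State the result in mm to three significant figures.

d ≈ 28.0 mm

Required P_cr = n·P = 1.8 × 190 = 342.0 kN
L_e = K·L = 0.7 × 0.439 = 0.3073 m
Required I = P_cr·L_e²/(π²E) = 3.420×10^5 × 0.3073² / (π² × 1.08×10^11) = 3.030×10^-8 m⁴
I_req = 3.030×10^4 mm⁴
Solid circle: I = πd⁴/64  ⇒  d = (64I/π)^(1/4) = (64×3.030×10^4/π)^(1/4) = 28.0 mm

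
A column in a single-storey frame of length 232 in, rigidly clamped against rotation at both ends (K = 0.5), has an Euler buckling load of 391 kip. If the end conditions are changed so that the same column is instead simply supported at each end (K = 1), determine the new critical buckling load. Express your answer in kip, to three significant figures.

P_cr ∝ 1/K², so P_cr,new = P_cr,old × (K_old/K_new)² = 391 × (0.5/1)²
= 391 × 0.2500 = 97.8 kip

P_cr ≈ 97.8 kip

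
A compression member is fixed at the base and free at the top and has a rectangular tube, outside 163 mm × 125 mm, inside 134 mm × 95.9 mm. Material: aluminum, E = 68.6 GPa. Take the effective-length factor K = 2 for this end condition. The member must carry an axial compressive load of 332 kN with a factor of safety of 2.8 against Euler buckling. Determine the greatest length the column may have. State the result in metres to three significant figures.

L_max ≈ 1.74 m

Weak-axis I_min = (h_o·b_o³ − h_i·b_i³)/12 with b_o = 125, b_i = 95.90 mm (shorter outer/inner sides).
I_min = (163×125³ − 134.0×95.90³)/12 = 1.668×10^7 mm⁴
I = 1.668×10^-5 m⁴
Required critical load P_cr = n·P = 2.8 × 332 = 929.6 kN = 9.296×10^5 N
From P_cr = π²EI/(K·L)²:  L = (1/K)·√(π²EI/P_cr) = (1/2)·√(π²×6.86×10^10×1.668×10^-5/9.296×10^5)
L = 1.74 m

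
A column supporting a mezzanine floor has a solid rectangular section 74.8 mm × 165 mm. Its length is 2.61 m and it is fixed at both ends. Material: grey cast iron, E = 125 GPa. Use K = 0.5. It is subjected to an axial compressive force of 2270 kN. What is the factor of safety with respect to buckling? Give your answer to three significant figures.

n ≈ 1.84

Buckling occurs about the weak axis: I_min = h·b³/12 with b = 74.8 mm (the shorter side).
I_min = 165×74.8³/12 = 5.754×10^6 mm⁴
I = 5.754×10^6 mm⁴ = 5.754×10^-6 m⁴
Effective length L_e = K·L = 0.5 × 2.61 = 1.305 m
P_cr = π²EI / L_e² = π² × 125×10⁹ × 5.754×10^-6 / 1.305² = 4.169×10^6 N
Factor of safety n = P_cr / P = 4168.7 / 2270 = 1.84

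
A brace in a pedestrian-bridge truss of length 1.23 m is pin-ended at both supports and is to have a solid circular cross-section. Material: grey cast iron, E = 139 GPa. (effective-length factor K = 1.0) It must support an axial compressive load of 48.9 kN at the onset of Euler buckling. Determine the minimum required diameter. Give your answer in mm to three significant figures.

L_e = K·L = 1 × 1.23 = 1.230 m
Required I = P_cr·L_e²/(π²E) = 4.890×10^4 × 1.230² / (π² × 1.39×10^11) = 5.393×10^-8 m⁴
I_req = 5.393×10^4 mm⁴
Solid circle: I = πd⁴/64  ⇒  d = (64I/π)^(1/4) = (64×5.393×10^4/π)^(1/4) = 32.4 mm

d ≈ 32.4 mm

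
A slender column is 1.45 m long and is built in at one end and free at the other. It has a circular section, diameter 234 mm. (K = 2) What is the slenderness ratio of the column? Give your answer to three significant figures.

λ ≈ 49.6

I = πd⁴/64 = π×234⁴/64 = 1.472×10^8 mm⁴
A = 4.301×10^4 mm²;  r_min = √(I/A) = √(1.472×10^8/4.301×10^4) = 58.50 mm
L_e = K·L = 2 × 1.45 m = 2.900 m = 2900.0 mm
λ = L_e / r_min = 2900.0 / 58.50 = 49.6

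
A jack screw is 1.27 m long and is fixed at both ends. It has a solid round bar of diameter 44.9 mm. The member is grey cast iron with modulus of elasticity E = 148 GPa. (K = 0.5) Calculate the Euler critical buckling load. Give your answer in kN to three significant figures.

P_cr ≈ 723 kN

I = πd⁴/64 = π×44.9⁴/64 = 1.995×10^5 mm⁴
I = 1.995×10^5 mm⁴ = 1.995×10^-7 m⁴
Effective length L_e = K·L = 0.5 × 1.27 = 0.6350 m
P_cr = π²EI / L_e² = π² × 148×10⁹ × 1.995×10^-7 / 0.6350² = 7.227×10^5 N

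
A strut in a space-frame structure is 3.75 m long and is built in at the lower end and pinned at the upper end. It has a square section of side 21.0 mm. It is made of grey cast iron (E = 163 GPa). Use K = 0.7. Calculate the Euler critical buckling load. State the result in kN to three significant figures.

P_cr ≈ 3.78 kN

I = a⁴/12 = 21.0⁴/12 = 1.621×10^4 mm⁴
I = 1.621×10^4 mm⁴ = 1.621×10^-8 m⁴
Effective length L_e = K·L = 0.7 × 3.75 = 2.625 m
P_cr = π²EI / L_e² = π² × 163×10⁹ × 1.621×10^-8 / 2.625² = 3.784×10^3 N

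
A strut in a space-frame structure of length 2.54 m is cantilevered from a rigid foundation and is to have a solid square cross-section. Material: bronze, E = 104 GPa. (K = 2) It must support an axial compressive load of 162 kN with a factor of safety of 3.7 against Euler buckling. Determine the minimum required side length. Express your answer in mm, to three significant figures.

Required P_cr = n·P = 3.7 × 162 = 599.4 kN
L_e = K·L = 2 × 2.54 = 5.080 m
Required I = P_cr·L_e²/(π²E) = 5.994×10^5 × 5.080² / (π² × 1.04×10^11) = 1.507×10^-5 m⁴
I_req = 1.507×10^7 mm⁴
Solid square: I = a⁴/12  ⇒  a = (12I)^(1/4) = (12×1.507×10^7)^(1/4) = 116 mm

a ≈ 116 mm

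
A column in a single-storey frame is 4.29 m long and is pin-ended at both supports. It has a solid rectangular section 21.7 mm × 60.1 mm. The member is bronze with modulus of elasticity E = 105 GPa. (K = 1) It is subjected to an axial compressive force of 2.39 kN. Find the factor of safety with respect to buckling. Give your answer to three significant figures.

n ≈ 1.21

Buckling occurs about the weak axis: I_min = h·b³/12 with b = 21.7 mm (the shorter side).
I_min = 60.1×21.7³/12 = 5.118×10^4 mm⁴
I = 5.118×10^4 mm⁴ = 5.118×10^-8 m⁴
Effective length L_e = K·L = 1 × 4.29 = 4.290 m
P_cr = π²EI / L_e² = π² × 105×10⁹ × 5.118×10^-8 / 4.290² = 2.882×10^3 N
Factor of safety n = P_cr / P = 2.8817 / 2.39 = 1.21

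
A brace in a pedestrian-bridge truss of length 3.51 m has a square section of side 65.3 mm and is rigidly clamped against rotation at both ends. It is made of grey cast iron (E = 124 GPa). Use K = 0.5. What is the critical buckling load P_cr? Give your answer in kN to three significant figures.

I = a⁴/12 = 65.3⁴/12 = 1.515×10^6 mm⁴
I = 1.515×10^6 mm⁴ = 1.515×10^-6 m⁴
Effective length L_e = K·L = 0.5 × 3.51 = 1.755 m
P_cr = π²EI / L_e² = π² × 124×10⁹ × 1.515×10^-6 / 1.755² = 6.021×10^5 N

P_cr ≈ 602 kN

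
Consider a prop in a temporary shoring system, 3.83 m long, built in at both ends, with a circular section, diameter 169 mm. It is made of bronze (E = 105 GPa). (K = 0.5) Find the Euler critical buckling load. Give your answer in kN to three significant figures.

I = πd⁴/64 = π×169⁴/64 = 4.004×10^7 mm⁴
I = 4.004×10^7 mm⁴ = 4.004×10^-5 m⁴
Effective length L_e = K·L = 0.5 × 3.83 = 1.915 m
P_cr = π²EI / L_e² = π² × 105×10⁹ × 4.004×10^-5 / 1.915² = 1.132×10^7 N

P_cr ≈ 11300 kN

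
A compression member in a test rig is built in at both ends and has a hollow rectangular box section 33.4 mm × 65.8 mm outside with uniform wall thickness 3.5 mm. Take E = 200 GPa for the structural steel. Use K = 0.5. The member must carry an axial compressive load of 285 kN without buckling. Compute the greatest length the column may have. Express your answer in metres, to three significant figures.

Inner dimensions: h_i = 65.8 − 2×3.5 = 58.80 mm, b_i = 33.4 − 2×3.5 = 26.40 mm
Weak-axis I_min = (h_o·b_o³ − h_i·b_i³)/12 with b_o = 33.4, b_i = 26.40 mm (shorter outer/inner sides).
I_min = (65.8×33.4³ − 58.80×26.40³)/12 = 1.141×10^5 mm⁴
I = 1.141×10^-7 m⁴
At the buckling limit P_cr = P = 2.850×10^5 N
From P_cr = π²EI/(K·L)²:  L = (1/K)·√(π²EI/P_cr) = (1/0.5)·√(π²×2.00×10^11×1.141×10^-7/2.850×10^5)
L = 1.78 m

L_max ≈ 1.78 m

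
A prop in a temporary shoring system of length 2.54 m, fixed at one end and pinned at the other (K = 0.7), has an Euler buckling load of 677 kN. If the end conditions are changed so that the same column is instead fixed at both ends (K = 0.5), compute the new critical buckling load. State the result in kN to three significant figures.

P_cr ≈ 1330 kN

P_cr ∝ 1/K², so P_cr,new = P_cr,old × (K_old/K_new)² = 677 × (0.7/0.5)²
= 677 × 1.960 = 1330 kN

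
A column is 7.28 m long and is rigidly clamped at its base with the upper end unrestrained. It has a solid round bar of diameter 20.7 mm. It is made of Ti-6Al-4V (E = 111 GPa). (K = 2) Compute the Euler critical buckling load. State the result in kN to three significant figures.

I = πd⁴/64 = π×20.7⁴/64 = 9.013×10^3 mm⁴
I = 9.013×10^3 mm⁴ = 9.013×10^-9 m⁴
Effective length L_e = K·L = 2 × 7.28 = 14.56 m
P_cr = π²EI / L_e² = π² × 111×10⁹ × 9.013×10^-9 / 14.56² = 46.57 N

P_cr ≈ 0.0466 kN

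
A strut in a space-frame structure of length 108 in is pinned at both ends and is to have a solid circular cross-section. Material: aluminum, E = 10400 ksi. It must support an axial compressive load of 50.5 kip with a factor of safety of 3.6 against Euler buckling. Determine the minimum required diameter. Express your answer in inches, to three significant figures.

Required P_cr = n·P = 3.6 × 50.5 = 181.8 kip
L_e = K·L = 1 × 108 = 108.0 in
Required I = P_cr·L_e²/(π²E) = 1.818×10^5 × 108.0² / (π² × 1.04×10^7) = 20.66 in⁴
Solid circle: I = πd⁴/64  ⇒  d = (64I/π)^(1/4) = (64×20.66/π)^(1/4) = 4.53 in

d ≈ 4.53 in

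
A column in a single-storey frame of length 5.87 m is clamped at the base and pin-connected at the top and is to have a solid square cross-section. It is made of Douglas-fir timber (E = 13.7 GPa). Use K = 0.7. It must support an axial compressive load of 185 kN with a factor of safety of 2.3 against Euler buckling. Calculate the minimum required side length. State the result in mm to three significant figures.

a ≈ 159 mm

Required P_cr = n·P = 2.3 × 185 = 425.5 kN
L_e = K·L = 0.7 × 5.87 = 4.109 m
Required I = P_cr·L_e²/(π²E) = 4.255×10^5 × 4.109² / (π² × 1.37×10^10) = 5.313×10^-5 m⁴
I_req = 5.313×10^7 mm⁴
Solid square: I = a⁴/12  ⇒  a = (12I)^(1/4) = (12×5.313×10^7)^(1/4) = 159 mm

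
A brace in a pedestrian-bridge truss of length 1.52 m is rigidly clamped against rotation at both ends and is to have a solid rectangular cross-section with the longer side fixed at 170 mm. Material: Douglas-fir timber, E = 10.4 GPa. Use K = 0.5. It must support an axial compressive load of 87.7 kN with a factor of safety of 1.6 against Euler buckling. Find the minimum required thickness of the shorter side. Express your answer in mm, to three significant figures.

Required P_cr = n·P = 1.6 × 87.7 = 140.3 kN
L_e = K·L = 0.5 × 1.52 = 0.7600 m
Required I = P_cr·L_e²/(π²E) = 1.403×10^5 × 0.7600² / (π² × 1.04×10^10) = 7.896×10^-7 m⁴
I_req = 7.896×10^5 mm⁴
Rectangle, weak axis: I_min = h·b³/12 with h = 170 mm fixed  ⇒  b = (12I/h)^(1/3) = 38.2 mm

b ≈ 38.2 mm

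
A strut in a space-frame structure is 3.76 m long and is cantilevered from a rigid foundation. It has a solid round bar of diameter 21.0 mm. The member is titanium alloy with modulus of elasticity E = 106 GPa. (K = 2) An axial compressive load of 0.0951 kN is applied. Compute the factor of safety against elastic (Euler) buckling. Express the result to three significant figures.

n ≈ 1.86

I = πd⁴/64 = π×21.0⁴/64 = 9.547×10^3 mm⁴
I = 9.547×10^3 mm⁴ = 9.547×10^-9 m⁴
Effective length L_e = K·L = 2 × 3.76 = 7.520 m
P_cr = π²EI / L_e² = π² × 106×10⁹ × 9.547×10^-9 / 7.520² = 176.6 N
Factor of safety n = P_cr / P = 0.17661 / 0.0951 = 1.86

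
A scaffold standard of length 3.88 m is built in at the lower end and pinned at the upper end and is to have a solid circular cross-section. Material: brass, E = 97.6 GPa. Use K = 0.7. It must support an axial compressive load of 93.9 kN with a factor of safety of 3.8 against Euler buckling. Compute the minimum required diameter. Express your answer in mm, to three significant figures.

Required P_cr = n·P = 3.8 × 93.9 = 356.8 kN
L_e = K·L = 0.7 × 3.88 = 2.716 m
Required I = P_cr·L_e²/(π²E) = 3.568×10^5 × 2.716² / (π² × 9.76×10^10) = 2.732×10^-6 m⁴
I_req = 2.732×10^6 mm⁴
Solid circle: I = πd⁴/64  ⇒  d = (64I/π)^(1/4) = (64×2.732×10^6/π)^(1/4) = 86.4 mm

d ≈ 86.4 mm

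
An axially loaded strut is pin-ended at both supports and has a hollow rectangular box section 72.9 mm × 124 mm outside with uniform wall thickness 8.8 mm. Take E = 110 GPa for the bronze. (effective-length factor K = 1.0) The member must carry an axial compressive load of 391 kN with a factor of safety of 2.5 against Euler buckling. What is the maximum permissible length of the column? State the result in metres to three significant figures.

L_max ≈ 1.67 m

Inner dimensions: h_i = 124 − 2×8.8 = 106.4 mm, b_i = 72.9 − 2×8.8 = 55.30 mm
Weak-axis I_min = (h_o·b_o³ − h_i·b_i³)/12 with b_o = 72.9, b_i = 55.30 mm (shorter outer/inner sides).
I_min = (124×72.9³ − 106.4×55.30³)/12 = 2.504×10^6 mm⁴
I = 2.504×10^-6 m⁴
Required critical load P_cr = n·P = 2.5 × 391 = 977.5 kN = 9.775×10^5 N
From P_cr = π²EI/(K·L)²:  L = (1/K)·√(π²EI/P_cr) = (1/1)·√(π²×1.10×10^11×2.504×10^-6/9.775×10^5)
L = 1.67 m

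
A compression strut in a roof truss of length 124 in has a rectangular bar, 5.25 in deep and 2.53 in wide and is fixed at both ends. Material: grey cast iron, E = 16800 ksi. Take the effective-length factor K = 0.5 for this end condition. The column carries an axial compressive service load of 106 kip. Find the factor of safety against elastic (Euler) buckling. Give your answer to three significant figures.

Buckling occurs about the weak axis: I_min = h·b³/12 with b = 2.53 in (the shorter side).
I_min = 5.25×2.53³/12 = 7.085 in⁴
Effective length L_e = K·L = 0.5 × 124 = 62.00 in
P_cr = π²EI / L_e² = π² × 16800×10³ × 7.085 / 62.00² = 3.056×10^5 lb
Factor of safety n = P_cr / P = 305.61 / 106 = 2.88

n ≈ 2.88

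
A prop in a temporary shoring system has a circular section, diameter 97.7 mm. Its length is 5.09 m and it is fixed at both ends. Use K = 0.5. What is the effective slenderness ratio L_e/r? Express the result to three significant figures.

For a solid circle r = d/4 = 97.7/4 = 24.42 mm
L_e = K·L = 0.5 × 5.09 m = 2.545 m = 2545.0 mm
λ = L_e / r_min = 2545.0 / 24.42 = 104

λ ≈ 104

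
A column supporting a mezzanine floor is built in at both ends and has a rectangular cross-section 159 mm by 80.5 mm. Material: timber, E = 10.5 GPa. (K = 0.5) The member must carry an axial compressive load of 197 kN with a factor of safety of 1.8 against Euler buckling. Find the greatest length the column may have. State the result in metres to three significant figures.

Buckling occurs about the weak axis: I_min = h·b³/12 with b = 80.5 mm (the shorter side).
I_min = 159×80.5³/12 = 6.912×10^6 mm⁴
I = 6.912×10^-6 m⁴
Required critical load P_cr = n·P = 1.8 × 197 = 354.6 kN = 3.546×10^5 N
From P_cr = π²EI/(K·L)²:  L = (1/K)·√(π²EI/P_cr) = (1/0.5)·√(π²×1.05×10^10×6.912×10^-6/3.546×10^5)
L = 2.84 m

L_max ≈ 2.84 m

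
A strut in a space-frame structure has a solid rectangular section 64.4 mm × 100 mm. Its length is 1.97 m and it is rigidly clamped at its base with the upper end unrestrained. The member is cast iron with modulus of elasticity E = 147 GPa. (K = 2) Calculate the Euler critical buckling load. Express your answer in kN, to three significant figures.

P_cr ≈ 208 kN

Buckling occurs about the weak axis: I_min = h·b³/12 with b = 64.4 mm (the shorter side).
I_min = 100×64.4³/12 = 2.226×10^6 mm⁴
I = 2.226×10^6 mm⁴ = 2.226×10^-6 m⁴
Effective length L_e = K·L = 2 × 1.97 = 3.940 m
P_cr = π²EI / L_e² = π² × 147×10⁹ × 2.226×10^-6 / 3.940² = 2.080×10^5 N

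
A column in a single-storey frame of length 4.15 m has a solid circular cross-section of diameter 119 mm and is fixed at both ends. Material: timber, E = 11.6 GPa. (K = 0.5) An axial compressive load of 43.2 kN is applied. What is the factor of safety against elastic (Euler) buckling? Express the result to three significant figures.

I = πd⁴/64 = π×119⁴/64 = 9.844×10^6 mm⁴
I = 9.844×10^6 mm⁴ = 9.844×10^-6 m⁴
Effective length L_e = K·L = 0.5 × 4.15 = 2.075 m
P_cr = π²EI / L_e² = π² × 11.6×10⁹ × 9.844×10^-6 / 2.075² = 2.617×10^5 N
Factor of safety n = P_cr / P = 261.75 / 43.2 = 6.06

n ≈ 6.06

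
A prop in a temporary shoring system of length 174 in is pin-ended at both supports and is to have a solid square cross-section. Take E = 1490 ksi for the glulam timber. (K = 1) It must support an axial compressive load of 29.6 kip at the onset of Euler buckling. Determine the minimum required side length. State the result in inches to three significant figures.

a ≈ 5.20 in

L_e = K·L = 1 × 174 = 174.0 in
Required I = P_cr·L_e²/(π²E) = 2.960×10^4 × 174.0² / (π² × 1.49×10^6) = 60.94 in⁴
Solid square: I = a⁴/12  ⇒  a = (12I)^(1/4) = (12×60.94)^(1/4) = 5.20 in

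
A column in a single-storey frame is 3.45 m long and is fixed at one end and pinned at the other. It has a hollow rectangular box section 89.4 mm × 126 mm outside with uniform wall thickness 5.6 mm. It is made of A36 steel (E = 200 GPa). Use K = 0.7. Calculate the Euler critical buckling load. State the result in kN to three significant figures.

Inner dimensions: h_i = 126 − 2×5.6 = 114.8 mm, b_i = 89.4 − 2×5.6 = 78.20 mm
Weak-axis I_min = (h_o·b_o³ − h_i·b_i³)/12 with b_o = 89.4, b_i = 78.20 mm (shorter outer/inner sides).
I_min = (126×89.4³ − 114.8×78.20³)/12 = 2.928×10^6 mm⁴
I = 2.928×10^6 mm⁴ = 2.928×10^-6 m⁴
Effective length L_e = K·L = 0.7 × 3.45 = 2.415 m
P_cr = π²EI / L_e² = π² × 200×10⁹ × 2.928×10^-6 / 2.415² = 9.908×10^5 N

P_cr ≈ 991 kN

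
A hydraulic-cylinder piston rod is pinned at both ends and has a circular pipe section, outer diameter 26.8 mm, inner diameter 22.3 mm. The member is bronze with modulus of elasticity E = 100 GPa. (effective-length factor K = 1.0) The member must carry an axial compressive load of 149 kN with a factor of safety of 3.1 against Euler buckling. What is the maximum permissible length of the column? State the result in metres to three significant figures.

L_max ≈ 0.168 m

d_o = 26.8 mm, d_i = 22.3 mm
I = π(d_o⁴ − d_i⁴)/64 = π(26.8⁴ − 22.30⁴)/64 = 1.318×10^4 mm⁴
I = 1.318×10^-8 m⁴
Required critical load P_cr = n·P = 3.1 × 149 = 461.9 kN = 4.619×10^5 N
From P_cr = π²EI/(K·L)²:  L = (1/K)·√(π²EI/P_cr) = (1/1)·√(π²×1.00×10^11×1.318×10^-8/4.619×10^5)
L = 0.168 m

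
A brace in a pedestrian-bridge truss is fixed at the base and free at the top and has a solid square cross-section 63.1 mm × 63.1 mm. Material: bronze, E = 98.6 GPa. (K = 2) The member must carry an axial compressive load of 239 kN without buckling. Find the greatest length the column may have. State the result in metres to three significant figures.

L_max ≈ 1.16 m

I = a⁴/12 = 63.1⁴/12 = 1.321×10^6 mm⁴
I = 1.321×10^-6 m⁴
At the buckling limit P_cr = P = 2.390×10^5 N
From P_cr = π²EI/(K·L)²:  L = (1/K)·√(π²EI/P_cr) = (1/2)·√(π²×9.86×10^10×1.321×10^-6/2.390×10^5)
L = 1.16 m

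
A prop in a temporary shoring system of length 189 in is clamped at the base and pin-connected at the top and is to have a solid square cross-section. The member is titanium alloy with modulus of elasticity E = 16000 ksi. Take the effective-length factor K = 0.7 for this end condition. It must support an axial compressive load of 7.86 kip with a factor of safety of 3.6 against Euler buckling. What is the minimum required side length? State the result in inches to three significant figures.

a ≈ 2.48 in

Required P_cr = n·P = 3.6 × 7.86 = 28.30 kip
L_e = K·L = 0.7 × 189 = 132.3 in
Required I = P_cr·L_e²/(π²E) = 2.830×10^4 × 132.3² / (π² × 1.60×10^7) = 3.136 in⁴
Solid square: I = a⁴/12  ⇒  a = (12I)^(1/4) = (12×3.136)^(1/4) = 2.48 in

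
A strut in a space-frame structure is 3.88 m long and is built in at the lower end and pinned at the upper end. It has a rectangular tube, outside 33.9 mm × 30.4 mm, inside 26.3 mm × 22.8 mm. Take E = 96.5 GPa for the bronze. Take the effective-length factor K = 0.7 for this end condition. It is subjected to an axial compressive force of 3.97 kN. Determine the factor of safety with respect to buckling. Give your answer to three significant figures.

Weak-axis I_min = (h_o·b_o³ − h_i·b_i³)/12 with b_o = 30.4, b_i = 22.80 mm (shorter outer/inner sides).
I_min = (33.9×30.4³ − 26.30×22.80³)/12 = 5.339×10^4 mm⁴
I = 5.339×10^4 mm⁴ = 5.339×10^-8 m⁴
Effective length L_e = K·L = 0.7 × 3.88 = 2.716 m
P_cr = π²EI / L_e² = π² × 96.5×10⁹ × 5.339×10^-8 / 2.716² = 6.893×10^3 N
Factor of safety n = P_cr / P = 6.8934 / 3.97 = 1.74

n ≈ 1.74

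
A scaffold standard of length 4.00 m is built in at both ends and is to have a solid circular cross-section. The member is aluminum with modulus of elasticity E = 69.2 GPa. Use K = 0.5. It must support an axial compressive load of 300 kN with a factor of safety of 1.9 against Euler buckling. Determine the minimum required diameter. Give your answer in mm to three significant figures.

d ≈ 90.8 mm

Required P_cr = n·P = 1.9 × 300 = 570.0 kN
L_e = K·L = 0.5 × 4.00 = 2.000 m
Required I = P_cr·L_e²/(π²E) = 5.700×10^5 × 2.000² / (π² × 6.92×10^10) = 3.338×10^-6 m⁴
I_req = 3.338×10^6 mm⁴
Solid circle: I = πd⁴/64  ⇒  d = (64I/π)^(1/4) = (64×3.338×10^6/π)^(1/4) = 90.8 mm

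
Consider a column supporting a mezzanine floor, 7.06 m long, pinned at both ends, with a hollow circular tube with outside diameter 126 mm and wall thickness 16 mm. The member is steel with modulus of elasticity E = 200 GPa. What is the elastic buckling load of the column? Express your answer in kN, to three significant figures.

Inner diameter d_i = 126 − 2×16 = 94.00 mm
I = π(d_o⁴ − d_i⁴)/64 = π(126⁴ − 94.00⁴)/64 = 8.540×10^6 mm⁴
I = 8.540×10^6 mm⁴ = 8.540×10^-6 m⁴
Effective length L_e = K·L = 1 × 7.06 = 7.060 m
P_cr = π²EI / L_e² = π² × 200×10⁹ × 8.540×10^-6 / 7.060² = 3.382×10^5 N

P_cr ≈ 338 kN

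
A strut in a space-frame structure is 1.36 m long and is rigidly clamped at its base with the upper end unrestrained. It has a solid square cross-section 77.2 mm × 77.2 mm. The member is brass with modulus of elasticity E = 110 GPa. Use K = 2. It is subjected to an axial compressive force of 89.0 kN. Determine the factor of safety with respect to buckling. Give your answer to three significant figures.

n ≈ 4.88

I = a⁴/12 = 77.2⁴/12 = 2.960×10^6 mm⁴
I = 2.960×10^6 mm⁴ = 2.960×10^-6 m⁴
Effective length L_e = K·L = 2 × 1.36 = 2.720 m
P_cr = π²EI / L_e² = π² × 110×10⁹ × 2.960×10^-6 / 2.720² = 4.344×10^5 N
Factor of safety n = P_cr / P = 434.35 / 89.0 = 4.88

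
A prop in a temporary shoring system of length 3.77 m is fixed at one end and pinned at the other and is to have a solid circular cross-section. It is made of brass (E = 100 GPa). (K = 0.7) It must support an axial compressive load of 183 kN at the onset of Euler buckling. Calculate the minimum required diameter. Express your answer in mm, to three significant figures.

d ≈ 71.6 mm

L_e = K·L = 0.7 × 3.77 = 2.639 m
Required I = P_cr·L_e²/(π²E) = 1.830×10^5 × 2.639² / (π² × 1.00×10^11) = 1.291×10^-6 m⁴
I_req = 1.291×10^6 mm⁴
Solid circle: I = πd⁴/64  ⇒  d = (64I/π)^(1/4) = (64×1.291×10^6/π)^(1/4) = 71.6 mm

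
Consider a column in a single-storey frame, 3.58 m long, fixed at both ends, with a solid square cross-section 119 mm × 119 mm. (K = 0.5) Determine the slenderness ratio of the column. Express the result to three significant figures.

λ ≈ 52.1

For a square r = a/√12 = 119/√12 = 34.35 mm
L_e = K·L = 0.5 × 3.58 m = 1.790 m = 1790.0 mm
λ = L_e / r_min = 1790.0 / 34.35 = 52.1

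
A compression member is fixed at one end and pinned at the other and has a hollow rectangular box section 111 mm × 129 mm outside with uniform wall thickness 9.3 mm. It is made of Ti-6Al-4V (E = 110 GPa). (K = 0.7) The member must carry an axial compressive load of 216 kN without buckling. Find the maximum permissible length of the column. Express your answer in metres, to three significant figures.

L_max ≈ 8.74 m

Inner dimensions: h_i = 129 − 2×9.3 = 110.4 mm, b_i = 111 − 2×9.3 = 92.40 mm
Weak-axis I_min = (h_o·b_o³ − h_i·b_i³)/12 with b_o = 111, b_i = 92.40 mm (shorter outer/inner sides).
I_min = (129×111³ − 110.4×92.40³)/12 = 7.444×10^6 mm⁴
I = 7.444×10^-6 m⁴
At the buckling limit P_cr = P = 2.160×10^5 N
From P_cr = π²EI/(K·L)²:  L = (1/K)·√(π²EI/P_cr) = (1/0.7)·√(π²×1.10×10^11×7.444×10^-6/2.160×10^5)
L = 8.74 m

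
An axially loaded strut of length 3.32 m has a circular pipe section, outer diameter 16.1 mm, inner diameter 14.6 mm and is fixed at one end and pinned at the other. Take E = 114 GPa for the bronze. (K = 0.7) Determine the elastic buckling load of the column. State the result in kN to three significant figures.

P_cr ≈ 0.222 kN

d_o = 16.1 mm, d_i = 14.6 mm
I = π(d_o⁴ − d_i⁴)/64 = π(16.1⁴ − 14.60⁴)/64 = 1.068×10^3 mm⁴
I = 1.068×10^3 mm⁴ = 1.068×10^-9 m⁴
Effective length L_e = K·L = 0.7 × 3.32 = 2.324 m
P_cr = π²EI / L_e² = π² × 114×10⁹ × 1.068×10^-9 / 2.324² = 222.4 N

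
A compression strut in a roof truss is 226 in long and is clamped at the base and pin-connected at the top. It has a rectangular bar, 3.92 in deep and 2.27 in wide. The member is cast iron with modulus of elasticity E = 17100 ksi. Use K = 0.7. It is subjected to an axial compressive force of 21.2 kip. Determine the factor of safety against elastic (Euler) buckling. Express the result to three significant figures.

Buckling occurs about the weak axis: I_min = h·b³/12 with b = 2.27 in (the shorter side).
I_min = 3.92×2.27³/12 = 3.821 in⁴
Effective length L_e = K·L = 0.7 × 226 = 158.2 in
P_cr = π²EI / L_e² = π² × 17100×10³ × 3.821 / 158.2² = 2.577×10^4 lb
Factor of safety n = P_cr / P = 25.767 / 21.2 = 1.22

n ≈ 1.22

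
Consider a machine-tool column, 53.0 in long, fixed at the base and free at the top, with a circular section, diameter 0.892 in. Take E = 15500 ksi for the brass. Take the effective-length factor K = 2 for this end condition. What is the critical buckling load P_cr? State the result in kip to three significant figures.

P_cr ≈ 0.423 kip

I = πd⁴/64 = π×0.892⁴/64 = 3.108×10^-2 in⁴
Effective length L_e = K·L = 2 × 53.0 = 106.0 in
P_cr = π²EI / L_e² = π² × 15500×10³ × 3.108×10^-2 / 106.0² = 423.1 lb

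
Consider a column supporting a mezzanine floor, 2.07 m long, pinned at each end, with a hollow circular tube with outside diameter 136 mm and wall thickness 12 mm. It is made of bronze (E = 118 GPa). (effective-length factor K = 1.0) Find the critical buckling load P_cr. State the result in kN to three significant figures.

Inner diameter d_i = 136 − 2×12 = 112.0 mm
I = π(d_o⁴ − d_i⁴)/64 = π(136⁴ − 112.0⁴)/64 = 9.069×10^6 mm⁴
I = 9.069×10^6 mm⁴ = 9.069×10^-6 m⁴
Effective length L_e = K·L = 1 × 2.07 = 2.070 m
P_cr = π²EI / L_e² = π² × 118×10⁹ × 9.069×10^-6 / 2.070² = 2.465×10^6 N

P_cr ≈ 2460 kN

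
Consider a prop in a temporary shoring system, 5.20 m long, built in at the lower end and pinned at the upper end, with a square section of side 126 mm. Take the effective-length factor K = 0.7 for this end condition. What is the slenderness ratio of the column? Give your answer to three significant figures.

λ ≈ 100

I = a⁴/12 = 126⁴/12 = 2.100×10^7 mm⁴
A = 1.588×10^4 mm²;  r_min = √(I/A) = √(2.100×10^7/1.588×10^4) = 36.37 mm
L_e = K·L = 0.7 × 5.20 m = 3.640 m = 3640.0 mm
λ = L_e / r_min = 3640.0 / 36.37 = 100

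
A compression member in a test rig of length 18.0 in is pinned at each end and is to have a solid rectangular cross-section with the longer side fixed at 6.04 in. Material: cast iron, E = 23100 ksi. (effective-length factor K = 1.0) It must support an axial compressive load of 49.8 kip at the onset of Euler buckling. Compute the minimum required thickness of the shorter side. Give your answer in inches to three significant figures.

b ≈ 0.520 in

L_e = K·L = 1 × 18.0 = 18.00 in
Required I = P_cr·L_e²/(π²E) = 4.980×10^4 × 18.00² / (π² × 2.31×10^7) = 7.077×10^-2 in⁴
Rectangle, weak axis: I_min = h·b³/12 with h = 6.04 in fixed  ⇒  b = (12I/h)^(1/3) = 0.520 in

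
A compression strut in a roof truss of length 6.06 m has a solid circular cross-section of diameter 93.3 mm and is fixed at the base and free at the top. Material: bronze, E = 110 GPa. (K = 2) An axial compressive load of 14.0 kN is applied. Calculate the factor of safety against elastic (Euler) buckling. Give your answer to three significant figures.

I = πd⁴/64 = π×93.3⁴/64 = 3.720×10^6 mm⁴
I = 3.720×10^6 mm⁴ = 3.720×10^-6 m⁴
Effective length L_e = K·L = 2 × 6.06 = 12.12 m
P_cr = π²EI / L_e² = π² × 110×10⁹ × 3.720×10^-6 / 12.12² = 2.749×10^4 N
Factor of safety n = P_cr / P = 27.491 / 14.0 = 1.96

n ≈ 1.96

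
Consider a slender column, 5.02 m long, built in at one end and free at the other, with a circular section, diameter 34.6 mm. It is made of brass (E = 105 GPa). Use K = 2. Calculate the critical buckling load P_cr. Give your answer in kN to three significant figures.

I = πd⁴/64 = π×34.6⁴/64 = 7.035×10^4 mm⁴
I = 7.035×10^4 mm⁴ = 7.035×10^-8 m⁴
Effective length L_e = K·L = 2 × 5.02 = 10.04 m
P_cr = π²EI / L_e² = π² × 105×10⁹ × 7.035×10^-8 / 10.04² = 723.3 N

P_cr ≈ 0.723 kN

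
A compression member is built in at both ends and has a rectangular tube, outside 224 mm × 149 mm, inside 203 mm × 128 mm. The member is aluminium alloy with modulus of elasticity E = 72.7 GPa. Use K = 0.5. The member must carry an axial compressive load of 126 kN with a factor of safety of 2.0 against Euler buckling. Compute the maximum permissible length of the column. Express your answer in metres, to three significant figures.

Weak-axis I_min = (h_o·b_o³ − h_i·b_i³)/12 with b_o = 149, b_i = 128.0 mm (shorter outer/inner sides).
I_min = (224×149³ − 203.0×128.0³)/12 = 2.627×10^7 mm⁴
I = 2.627×10^-5 m⁴
Required critical load P_cr = n·P = 2.0 × 126 = 252.0 kN = 2.520×10^5 N
From P_cr = π²EI/(K·L)²:  L = (1/K)·√(π²EI/P_cr) = (1/0.5)·√(π²×7.27×10^10×2.627×10^-5/2.520×10^5)
L = 17.3 m

L_max ≈ 17.3 m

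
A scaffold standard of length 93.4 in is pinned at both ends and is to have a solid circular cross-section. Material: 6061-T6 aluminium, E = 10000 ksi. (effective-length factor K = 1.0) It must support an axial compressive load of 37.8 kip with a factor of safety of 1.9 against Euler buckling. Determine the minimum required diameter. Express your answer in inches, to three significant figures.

d ≈ 3.37 in

Required P_cr = n·P = 1.9 × 37.8 = 71.82 kip
L_e = K·L = 1 × 93.4 = 93.40 in
Required I = P_cr·L_e²/(π²E) = 7.182×10^4 × 93.40² / (π² × 1.00×10^7) = 6.348 in⁴
Solid circle: I = πd⁴/64  ⇒  d = (64I/π)^(1/4) = (64×6.348/π)^(1/4) = 3.37 in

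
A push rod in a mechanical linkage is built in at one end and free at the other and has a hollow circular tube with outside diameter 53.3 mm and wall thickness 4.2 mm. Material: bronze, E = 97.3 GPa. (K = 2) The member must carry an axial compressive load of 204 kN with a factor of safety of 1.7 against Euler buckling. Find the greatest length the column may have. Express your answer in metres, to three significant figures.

L_max ≈ 0.369 m

Inner diameter d_i = 53.3 − 2×4.2 = 44.90 mm
I = π(d_o⁴ − d_i⁴)/64 = π(53.3⁴ − 44.90⁴)/64 = 1.967×10^5 mm⁴
I = 1.967×10^-7 m⁴
Required critical load P_cr = n·P = 1.7 × 204 = 346.8 kN = 3.468×10^5 N
From P_cr = π²EI/(K·L)²:  L = (1/K)·√(π²EI/P_cr) = (1/2)·√(π²×9.73×10^10×1.967×10^-7/3.468×10^5)
L = 0.369 m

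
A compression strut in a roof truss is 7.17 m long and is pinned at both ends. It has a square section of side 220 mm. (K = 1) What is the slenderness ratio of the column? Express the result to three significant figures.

For a square r = a/√12 = 220/√12 = 63.51 mm
L_e = K·L = 1 × 7.17 m = 7.170 m = 7170.0 mm
λ = L_e / r_min = 7170.0 / 63.51 = 113

λ ≈ 113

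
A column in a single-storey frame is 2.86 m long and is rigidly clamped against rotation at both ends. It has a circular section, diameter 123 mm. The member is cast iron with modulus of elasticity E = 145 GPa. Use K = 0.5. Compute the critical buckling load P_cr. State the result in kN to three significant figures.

I = πd⁴/64 = π×123⁴/64 = 1.124×10^7 mm⁴
I = 1.124×10^7 mm⁴ = 1.124×10^-5 m⁴
Effective length L_e = K·L = 0.5 × 2.86 = 1.430 m
P_cr = π²EI / L_e² = π² × 145×10⁹ × 1.124×10^-5 / 1.430² = 7.863×10^6 N

P_cr ≈ 7860 kN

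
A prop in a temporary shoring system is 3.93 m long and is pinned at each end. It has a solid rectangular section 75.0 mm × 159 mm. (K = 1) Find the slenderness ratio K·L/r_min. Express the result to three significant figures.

λ ≈ 182

Buckling occurs about the weak axis: I_min = h·b³/12 with b = 75.0 mm (the shorter side).
I_min = 159×75.0³/12 = 5.590×10^6 mm⁴
A = 1.192×10^4 mm²;  r_min = √(I/A) = √(5.590×10^6/1.192×10^4) = 21.65 mm
L_e = K·L = 1 × 3.93 m = 3.930 m = 3930.0 mm
λ = L_e / r_min = 3930.0 / 21.65 = 182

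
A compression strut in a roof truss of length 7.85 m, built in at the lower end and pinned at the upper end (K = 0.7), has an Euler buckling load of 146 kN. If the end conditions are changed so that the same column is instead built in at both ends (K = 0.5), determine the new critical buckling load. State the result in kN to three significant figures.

P_cr ≈ 286 kN

P_cr ∝ 1/K², so P_cr,new = P_cr,old × (K_old/K_new)² = 146 × (0.7/0.5)²
= 146 × 1.960 = 286 kN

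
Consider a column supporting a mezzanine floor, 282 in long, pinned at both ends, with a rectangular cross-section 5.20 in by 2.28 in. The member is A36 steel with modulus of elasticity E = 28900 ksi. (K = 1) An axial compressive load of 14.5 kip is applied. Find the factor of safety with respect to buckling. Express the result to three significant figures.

n ≈ 1.27

Buckling occurs about the weak axis: I_min = h·b³/12 with b = 2.28 in (the shorter side).
I_min = 5.20×2.28³/12 = 5.136 in⁴
Effective length L_e = K·L = 1 × 282 = 282.0 in
P_cr = π²EI / L_e² = π² × 28900×10³ × 5.136 / 282.0² = 1.842×10^4 lb
Factor of safety n = P_cr / P = 18.422 / 14.5 = 1.27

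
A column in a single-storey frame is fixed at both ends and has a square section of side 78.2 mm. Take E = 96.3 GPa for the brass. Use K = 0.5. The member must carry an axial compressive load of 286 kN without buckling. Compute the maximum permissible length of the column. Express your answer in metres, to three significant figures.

I = a⁴/12 = 78.2⁴/12 = 3.116×10^6 mm⁴
I = 3.116×10^-6 m⁴
At the buckling limit P_cr = P = 2.860×10^5 N
From P_cr = π²EI/(K·L)²:  L = (1/K)·√(π²EI/P_cr) = (1/0.5)·√(π²×9.63×10^10×3.116×10^-6/2.860×10^5)
L = 6.44 m

L_max ≈ 6.44 m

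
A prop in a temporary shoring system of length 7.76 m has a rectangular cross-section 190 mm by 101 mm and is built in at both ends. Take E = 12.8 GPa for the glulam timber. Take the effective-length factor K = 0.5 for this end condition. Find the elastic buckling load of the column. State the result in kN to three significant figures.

Buckling occurs about the weak axis: I_min = h·b³/12 with b = 101 mm (the shorter side).
I_min = 190×101³/12 = 1.631×10^7 mm⁴
I = 1.631×10^7 mm⁴ = 1.631×10^-5 m⁴
Effective length L_e = K·L = 0.5 × 7.76 = 3.880 m
P_cr = π²EI / L_e² = π² × 12.8×10⁹ × 1.631×10^-5 / 3.880² = 1.369×10^5 N

P_cr ≈ 137 kN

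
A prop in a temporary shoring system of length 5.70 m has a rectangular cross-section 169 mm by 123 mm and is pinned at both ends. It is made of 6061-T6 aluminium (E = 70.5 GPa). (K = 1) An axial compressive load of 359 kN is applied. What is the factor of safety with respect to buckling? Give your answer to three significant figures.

n ≈ 1.56

Buckling occurs about the weak axis: I_min = h·b³/12 with b = 123 mm (the shorter side).
I_min = 169×123³/12 = 2.621×10^7 mm⁴
I = 2.621×10^7 mm⁴ = 2.621×10^-5 m⁴
Effective length L_e = K·L = 1 × 5.70 = 5.700 m
P_cr = π²EI / L_e² = π² × 70.5×10⁹ × 2.621×10^-5 / 5.700² = 5.613×10^5 N
Factor of safety n = P_cr / P = 561.25 / 359 = 1.56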